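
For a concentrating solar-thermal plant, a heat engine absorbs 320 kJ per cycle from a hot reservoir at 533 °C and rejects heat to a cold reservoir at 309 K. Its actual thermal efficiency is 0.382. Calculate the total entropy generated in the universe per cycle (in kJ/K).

T_H = 533 °C → 533 + 273.15 = 806.15 K.
W = η·Q_H = 0.382 × 320 = 122.2 kJ, so Q_C = Q_H − W = 197.8 kJ.
The hot reservoir loses entropy Q_H/T_H = 320/806.15 = 0.3969 kJ/K; the cold reservoir gains Q_C/T_C = 197.8/309.00 = 0.6400 kJ/K.
ΔS_univ = −Q_H/T_H + Q_C/T_C = 0.243 kJ/K (> 0, since η = 0.382 < η_Carnot = 0.617).

ΔS_univ ≈ 0.243 kJ/K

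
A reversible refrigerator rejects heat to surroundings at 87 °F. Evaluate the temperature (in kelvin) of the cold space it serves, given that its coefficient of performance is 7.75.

T_C ≈ 269 K

T_H = 87 °F → (87 − 32) × 5/9 = 30.56 °C = 303.71 K.
COP_R = T_C/(T_H − T_C) ⇒ T_C = T_H·COP_R/(1 + COP_R) = 303.71 × 7.75/(1 + 7.75) = 269 K.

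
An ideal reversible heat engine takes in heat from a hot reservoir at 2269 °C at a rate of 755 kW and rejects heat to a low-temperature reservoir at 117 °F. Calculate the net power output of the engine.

Ẇ ≈ 660 kW

T_H = 2269 °C → 2269 + 273.15 = 2542.15 K.
T_C = 117 °F → (117 − 32) × 5/9 = 47.22 °C = 320.37 K.
η_rev = 1 − T_C/T_H = 1 − 320.37/2542.15 = 0.8740.
W = η·Q_H = 0.8740 × 755 = 660 kW.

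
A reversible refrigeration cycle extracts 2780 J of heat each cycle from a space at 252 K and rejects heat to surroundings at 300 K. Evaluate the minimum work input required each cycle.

The reversible coefficient of performance is COP_R = T_C/(T_H − T_C) = 252.00/48.00 = 5.2500.
W = Q_C/COP_R = 2780/5.2500 = 529.5 J.

W_in ≈ 529.5 J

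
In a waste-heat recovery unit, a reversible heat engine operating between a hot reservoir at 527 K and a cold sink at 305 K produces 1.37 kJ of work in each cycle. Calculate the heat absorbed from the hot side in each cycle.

Q_H ≈ 3.25 kJ

For a reversible engine, η = 1 − T_C/T_H = 1 − 305.00/527.00 = 0.4213.
Q_H = W/η = 1.37/0.4213 = 3.25 kJ.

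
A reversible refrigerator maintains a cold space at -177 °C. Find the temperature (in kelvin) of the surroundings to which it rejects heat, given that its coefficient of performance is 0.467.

T_C = -177 °C → -177 + 273.15 = 96.15 K.
COP_R = T_C/(T_H − T_C) ⇒ T_H = T_C·(1 + 1/COP_R) = 96.15 × (1 + 1/0.467) = 302 K.

T_H ≈ 302 K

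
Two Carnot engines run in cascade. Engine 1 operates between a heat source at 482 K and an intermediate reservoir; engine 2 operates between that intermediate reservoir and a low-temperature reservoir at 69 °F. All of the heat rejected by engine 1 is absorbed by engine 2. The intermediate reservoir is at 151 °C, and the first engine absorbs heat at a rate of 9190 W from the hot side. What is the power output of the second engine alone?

Ẇ₂ ≈ 2490 W

T_C = 69 °F → (69 − 32) × 5/9 = 20.56 °C = 293.71 K.
T_m = 151 °C → 151 + 273.15 = 424.15 K.
Heat entering the second stage: Q_m = Q_H·(T_m/T_H) = 9190 × 424.15/482.00 = 8090 W.
Second-stage efficiency η₂ = 1 − T_C/T_m = 1 − 293.71/424.15 = 0.3075, so W₂ = η₂·Q_m = 2490 W.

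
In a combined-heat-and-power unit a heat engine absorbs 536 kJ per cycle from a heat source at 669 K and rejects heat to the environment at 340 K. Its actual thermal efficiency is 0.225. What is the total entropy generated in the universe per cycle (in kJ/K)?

ΔS_univ ≈ 0.421 kJ/K

W = η·Q_H = 0.225 × 536 = 120.6 kJ, so Q_C = Q_H − W = 415.4 kJ.
The hot reservoir loses entropy Q_H/T_H = 536/669.00 = 0.8012 kJ/K; the cold reservoir gains Q_C/T_C = 415.4/340.00 = 1.222 kJ/K.
ΔS_univ = −Q_H/T_H + Q_C/T_C = 0.421 kJ/K (> 0, since η = 0.225 < η_Carnot = 0.492).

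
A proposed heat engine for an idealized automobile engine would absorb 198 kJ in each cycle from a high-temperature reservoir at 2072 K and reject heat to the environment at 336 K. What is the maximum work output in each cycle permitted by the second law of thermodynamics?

W_max ≈ 166 kJ

The second-law ceiling is the Carnot efficiency, η_max = 1 − T_C/T_H = 1 − 336.00/2072.00 = 0.8378.
W_max = η_max · Q_H = 0.8378 × 198 = 166 kJ.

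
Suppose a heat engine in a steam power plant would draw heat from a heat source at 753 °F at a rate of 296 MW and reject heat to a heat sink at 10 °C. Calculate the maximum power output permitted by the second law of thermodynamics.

Ẇ_max ≈ 171.6 MW

T_H = 753 °F → (753 − 32) × 5/9 = 400.56 °C = 673.71 K.
T_C = 10 °C → 10 + 273.15 = 283.15 K.
By the Carnot theorem, η_max = 1 − T_C/T_H = 1 − 283.15/673.71 = 0.5797.
W_max = η_max · Q_H = 0.5797 × 296 = 171.6 MW.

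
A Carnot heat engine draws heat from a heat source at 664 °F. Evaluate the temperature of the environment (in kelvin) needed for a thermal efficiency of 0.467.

T_C ≈ 333 K

T_H = 664 °F → (664 − 32) × 5/9 = 351.11 °C = 624.26 K.
From η = 1 − T_C/T_H, T_C = T_H·(1 − η) = 624.26 × (1 − 0.467) = 333 K.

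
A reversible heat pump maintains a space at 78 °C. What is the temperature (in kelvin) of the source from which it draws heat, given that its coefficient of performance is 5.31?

T_C ≈ 285 K

T_H = 78 °C → 78 + 273.15 = 351.15 K.
COP_HP = T_H/(T_H − T_C) ⇒ T_C = T_H·(COP_HP − 1)/COP_HP = 351.15 × (5.31 − 1)/5.31 = 285 K.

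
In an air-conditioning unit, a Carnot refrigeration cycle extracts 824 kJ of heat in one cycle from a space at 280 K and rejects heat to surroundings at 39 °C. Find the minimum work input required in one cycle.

T_H = 39 °C → 39 + 273.15 = 312.15 K.
COP_R = T_C/(T_H − T_C) = 280.00/32.15 = 8.7092.
W = Q_C/COP_R = 824/8.7092 = 94.61 kJ.

W_in ≈ 94.61 kJ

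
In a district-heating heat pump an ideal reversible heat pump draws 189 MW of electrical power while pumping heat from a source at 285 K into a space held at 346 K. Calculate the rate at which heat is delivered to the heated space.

Q̇_H ≈ 1070 MW

The Carnot heat-pump COP is COP_HP = T_H/(T_H − T_C) = 346.00/61.00 = 5.6721.
Q_H = COP_HP · W = 5.6721 × 189 = 1070 MW.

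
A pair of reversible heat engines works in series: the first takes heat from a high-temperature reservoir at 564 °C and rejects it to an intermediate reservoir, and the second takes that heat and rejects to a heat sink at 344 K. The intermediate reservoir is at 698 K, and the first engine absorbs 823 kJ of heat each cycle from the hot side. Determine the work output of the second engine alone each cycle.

W₂ ≈ 348.0 kJ

T_H = 564 °C → 564 + 273.15 = 837.15 K.
Heat entering the second stage: Q_m = Q_H·(T_m/T_H) = 823 × 698.00/837.15 = 686.2 kJ.
Second-stage efficiency η₂ = 1 − T_C/T_m = 1 − 344.00/698.00 = 0.5072, so W₂ = η₂·Q_m = 348.0 kJ.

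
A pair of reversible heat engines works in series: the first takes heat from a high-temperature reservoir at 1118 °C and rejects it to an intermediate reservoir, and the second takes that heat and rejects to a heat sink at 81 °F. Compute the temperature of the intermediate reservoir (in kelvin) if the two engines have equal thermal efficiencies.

T_m ≈ 646.4 K

T_H = 1118 °C → 1118 + 273.15 = 1391.15 K.
T_C = 81 °F → (81 − 32) × 5/9 = 27.22 °C = 300.37 K.
Equal efficiencies require 1 − T_m/T_H = 1 − T_C/T_m, i.e. T_m/T_H = T_C/T_m, so T_m = √(T_H·T_C) = √(1391.15 × 300.37) = 646.4 K.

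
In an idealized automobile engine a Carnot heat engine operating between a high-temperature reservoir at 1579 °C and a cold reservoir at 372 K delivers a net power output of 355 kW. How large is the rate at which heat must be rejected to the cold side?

T_H = 1579 °C → 1579 + 273.15 = 1852.15 K.
The Carnot efficiency is η = 1 − T_C/T_H = 1 − 372.00/1852.15 = 0.7992.
Since Q_C/Q_H = T_C/T_H and Q_H = W/η, Q_C = W·T_C/(T_H − T_C) = 355 × 372.00/1480.15 = 89.22 kW.

Q̇_C ≈ 89.22 kW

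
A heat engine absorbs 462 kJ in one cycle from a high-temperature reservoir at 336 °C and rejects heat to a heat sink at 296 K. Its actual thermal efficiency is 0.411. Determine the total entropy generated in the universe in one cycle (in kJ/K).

T_H = 336 °C → 336 + 273.15 = 609.15 K.
W = η·Q_H = 0.411 × 462 = 189.9 kJ, so Q_C = Q_H − W = 272.1 kJ.
Entropy balance on the reservoirs: −Q_H/T_H = -0.7584 kJ/K, +Q_C/T_C = 0.9193 kJ/K.
ΔS_univ = −Q_H/T_H + Q_C/T_C = 0.161 kJ/K (> 0, since η = 0.411 < η_Carnot = 0.514).

ΔS_univ ≈ 0.161 kJ/K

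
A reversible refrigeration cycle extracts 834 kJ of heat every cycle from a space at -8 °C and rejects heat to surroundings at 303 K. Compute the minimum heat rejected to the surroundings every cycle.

T_C = -8 °C → -8 + 273.15 = 265.15 K.
For a reversible cycle Q_H/Q_C = T_H/T_C, so Q_H = Q_C·T_H/T_C = 834 × 303.00/265.15 = 953.1 kJ.

Q_H ≈ 953.1 kJ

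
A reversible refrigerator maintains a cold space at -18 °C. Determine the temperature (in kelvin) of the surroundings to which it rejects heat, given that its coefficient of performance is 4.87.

T_H ≈ 307.5 K

T_C = -18 °C → -18 + 273.15 = 255.15 K.
COP_R = T_C/(T_H − T_C) ⇒ T_H = T_C·(1 + 1/COP_R) = 255.15 × (1 + 1/4.87) = 307.5 K.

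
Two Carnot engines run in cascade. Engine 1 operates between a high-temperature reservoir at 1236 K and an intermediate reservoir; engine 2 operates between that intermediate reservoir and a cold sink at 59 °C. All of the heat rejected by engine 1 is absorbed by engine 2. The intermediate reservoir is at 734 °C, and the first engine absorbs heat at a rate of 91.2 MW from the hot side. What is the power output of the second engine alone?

Ẇ₂ ≈ 49.8 MW

T_C = 59 °C → 59 + 273.15 = 332.15 K.
T_m = 734 °C → 734 + 273.15 = 1007.15 K.
Heat entering the second stage: Q_m = Q_H·(T_m/T_H) = 91.2 × 1007.15/1236.00 = 74.3 MW.
Second-stage efficiency η₂ = 1 − T_C/T_m = 1 − 332.15/1007.15 = 0.6702, so W₂ = η₂·Q_m = 49.8 MW.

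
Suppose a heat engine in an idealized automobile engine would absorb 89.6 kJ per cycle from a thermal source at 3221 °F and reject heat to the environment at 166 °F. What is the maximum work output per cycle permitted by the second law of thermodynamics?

T_H = 3221 °F → (3221 − 32) × 5/9 = 1771.67 °C = 2044.82 K.
T_C = 166 °F → (166 − 32) × 5/9 = 74.44 °C = 347.59 K.
The second-law ceiling is the Carnot efficiency, η_max = 1 − T_C/T_H = 1 − 347.59/2044.82 = 0.8300.
W_max = η_max · Q_H = 0.8300 × 89.6 = 74.4 kJ.

W_max ≈ 74.4 kJ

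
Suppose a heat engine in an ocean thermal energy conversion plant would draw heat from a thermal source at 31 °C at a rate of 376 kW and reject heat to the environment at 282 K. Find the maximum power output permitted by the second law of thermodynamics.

Ẇ_max ≈ 27.4 kW

T_H = 31 °C → 31 + 273.15 = 304.15 K.
The second-law ceiling is the Carnot efficiency, η_max = 1 − T_C/T_H = 1 − 282.00/304.15 = 0.0728.
W_max = η_max · Q_H = 0.0728 × 376 = 27.4 kW.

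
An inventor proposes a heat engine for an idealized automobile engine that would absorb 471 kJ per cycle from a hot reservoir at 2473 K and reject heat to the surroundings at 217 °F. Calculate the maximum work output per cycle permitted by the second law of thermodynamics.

T_C = 217 °F → (217 − 32) × 5/9 = 102.78 °C = 375.93 K.
The second-law ceiling is the Carnot efficiency, η_max = 1 − T_C/T_H = 1 − 375.93/2473.00 = 0.8480.
W_max = η_max · Q_H = 0.8480 × 471 = 399.4 kJ.

W_max ≈ 399.4 kJ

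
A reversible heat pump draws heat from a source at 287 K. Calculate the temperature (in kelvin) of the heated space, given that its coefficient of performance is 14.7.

COP_HP = T_H/(T_H − T_C) ⇒ T_H = T_C·COP_HP/(COP_HP − 1) = 287.00 × 14.7/(14.7 − 1) = 308 K.

T_H ≈ 308 K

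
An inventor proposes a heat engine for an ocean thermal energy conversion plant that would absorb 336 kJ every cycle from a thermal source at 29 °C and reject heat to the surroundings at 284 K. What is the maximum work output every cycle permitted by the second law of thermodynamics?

W_max ≈ 20.18 kJ

T_H = 29 °C → 29 + 273.15 = 302.15 K.
The second-law ceiling is the Carnot efficiency, η_max = 1 − T_C/T_H = 1 − 284.00/302.15 = 0.0601.
W_max = η_max · Q_H = 0.0601 × 336 = 20.18 kJ.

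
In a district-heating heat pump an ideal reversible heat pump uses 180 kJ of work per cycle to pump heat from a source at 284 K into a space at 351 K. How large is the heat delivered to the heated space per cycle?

The Carnot heat-pump COP is COP_HP = T_H/(T_H − T_C) = 351.00/67.00 = 5.2388.
Q_H = COP_HP · W = 5.2388 × 180 = 943 kJ.

Q_H ≈ 943 kJ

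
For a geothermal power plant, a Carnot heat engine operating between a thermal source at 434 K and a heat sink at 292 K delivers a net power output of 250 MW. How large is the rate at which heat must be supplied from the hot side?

Q̇_H ≈ 764.1 MW

η_rev = 1 − T_C/T_H = 1 − 292.00/434.00 = 0.3272.
Q_H = W/η = 250/0.3272 = 764.1 MW.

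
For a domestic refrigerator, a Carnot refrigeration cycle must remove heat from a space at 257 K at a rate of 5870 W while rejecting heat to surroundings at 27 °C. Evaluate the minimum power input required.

Ẇ_in ≈ 985.6 W

T_H = 27 °C → 27 + 273.15 = 300.15 K.
Carnot COP: COP_R = T_C/(T_H − T_C) = 257.00/43.15 = 5.9560.
W = Q_C/COP_R = 5870/5.9560 = 985.6 W.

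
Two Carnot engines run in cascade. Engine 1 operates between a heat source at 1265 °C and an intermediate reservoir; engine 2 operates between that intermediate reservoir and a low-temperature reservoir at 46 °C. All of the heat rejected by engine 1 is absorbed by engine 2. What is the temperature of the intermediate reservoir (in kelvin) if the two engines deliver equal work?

T_m ≈ 929 K

T_H = 1265 °C → 1265 + 273.15 = 1538.15 K.
T_C = 46 °C → 46 + 273.15 = 319.15 K.
For reversible stages Q_m = Q_H·(T_m/T_H). Setting W₁ = Q_H(1 − T_m/T_H) equal to W₂ = Q_m(1 − T_C/T_m) = Q_H·(T_m − T_C)/T_H gives T_H − T_m = T_m − T_C, so T_m = (T_H + T_C)/2 = (1538.15 + 319.15)/2 = 929 K.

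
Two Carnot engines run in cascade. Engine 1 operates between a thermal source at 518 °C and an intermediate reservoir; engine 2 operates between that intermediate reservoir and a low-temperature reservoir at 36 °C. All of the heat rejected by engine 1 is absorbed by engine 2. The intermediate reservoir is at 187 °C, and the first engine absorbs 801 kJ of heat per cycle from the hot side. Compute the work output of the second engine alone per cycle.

T_H = 518 °C → 518 + 273.15 = 791.15 K.
T_C = 36 °C → 36 + 273.15 = 309.15 K.
T_m = 187 °C → 187 + 273.15 = 460.15 K.
Heat entering the second stage: Q_m = Q_H·(T_m/T_H) = 801 × 460.15/791.15 = 466 kJ.
Second-stage efficiency η₂ = 1 − T_C/T_m = 1 − 309.15/460.15 = 0.3282, so W₂ = η₂·Q_m = 153 kJ.

W₂ ≈ 153 kJ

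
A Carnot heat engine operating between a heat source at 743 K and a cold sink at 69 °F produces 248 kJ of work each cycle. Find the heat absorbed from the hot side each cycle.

Q_H ≈ 410 kJ

T_C = 69 °F → (69 − 32) × 5/9 = 20.56 °C = 293.71 K.
η_rev = 1 − T_C/T_H = 1 − 293.71/743.00 = 0.6047.
Q_H = W/η = 248/0.6047 = 410 kJ.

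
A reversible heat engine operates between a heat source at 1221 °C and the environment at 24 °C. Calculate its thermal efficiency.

T_H = 1221 °C → 1221 + 273.15 = 1494.15 K.
T_C = 24 °C → 24 + 273.15 = 297.15 K.
The Carnot efficiency is η = 1 − T_C/T_H = 1 − 297.15/1494.15 = 0.801.

η ≈ 0.801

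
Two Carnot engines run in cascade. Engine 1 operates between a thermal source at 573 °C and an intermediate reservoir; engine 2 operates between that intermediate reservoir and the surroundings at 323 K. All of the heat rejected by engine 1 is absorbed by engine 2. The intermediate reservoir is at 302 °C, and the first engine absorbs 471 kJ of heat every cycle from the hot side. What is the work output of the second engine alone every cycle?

T_H = 573 °C → 573 + 273.15 = 846.15 K.
T_m = 302 °C → 302 + 273.15 = 575.15 K.
Heat entering the second stage: Q_m = Q_H·(T_m/T_H) = 471 × 575.15/846.15 = 320.2 kJ.
Second-stage efficiency η₂ = 1 − T_C/T_m = 1 − 323.00/575.15 = 0.4384, so W₂ = η₂·Q_m = 140.4 kJ.

W₂ ≈ 140.4 kJ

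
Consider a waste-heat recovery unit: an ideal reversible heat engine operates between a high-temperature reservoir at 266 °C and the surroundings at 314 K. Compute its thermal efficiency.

T_H = 266 °C → 266 + 273.15 = 539.15 K.
Since the cycle is reversible, η = 1 − T_C/T_H = 1 − 314.00/539.15 = 0.418.

η ≈ 0.418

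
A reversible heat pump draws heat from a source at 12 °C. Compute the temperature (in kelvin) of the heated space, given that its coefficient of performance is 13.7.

T_H ≈ 308 K

T_C = 12 °C → 12 + 273.15 = 285.15 K.
COP_HP = T_H/(T_H − T_C) ⇒ T_H = T_C·COP_HP/(COP_HP − 1) = 285.15 × 13.7/(13.7 − 1) = 308 K.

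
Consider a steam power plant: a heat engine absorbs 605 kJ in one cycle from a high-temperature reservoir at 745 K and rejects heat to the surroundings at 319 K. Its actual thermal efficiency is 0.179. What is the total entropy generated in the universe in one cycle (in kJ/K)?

W = η·Q_H = 0.179 × 605 = 108.3 kJ, so Q_C = Q_H − W = 496.7 kJ.
Reservoir entropy changes: ΔS_H = −Q_H/T_H = −605/745.00 = -0.8121 kJ/K and ΔS_C = +Q_C/T_C = 496.7/319.00 = 1.557 kJ/K.
ΔS_univ = −Q_H/T_H + Q_C/T_C = 0.745 kJ/K (> 0, since η = 0.179 < η_Carnot = 0.572).

ΔS_univ ≈ 0.745 kJ/K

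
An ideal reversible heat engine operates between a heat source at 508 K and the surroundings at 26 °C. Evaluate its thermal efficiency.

T_C = 26 °C → 26 + 273.15 = 299.15 K.
For a reversible engine, η = 1 − T_C/T_H = 1 − 299.15/508.00 = 0.411.

η ≈ 0.411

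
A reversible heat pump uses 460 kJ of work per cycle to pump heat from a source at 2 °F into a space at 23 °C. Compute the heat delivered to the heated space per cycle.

T_H = 23 °C → 23 + 273.15 = 296.15 K.
T_C = 2 °F → (2 − 32) × 5/9 = -16.67 °C = 256.48 K.
Reversible heating COP: COP_HP = T_H/(T_H − T_C) = 296.15/39.67 = 7.4660.
Q_H = COP_HP · W = 7.4660 × 460 = 3430 kJ.

Q_H ≈ 3430 kJ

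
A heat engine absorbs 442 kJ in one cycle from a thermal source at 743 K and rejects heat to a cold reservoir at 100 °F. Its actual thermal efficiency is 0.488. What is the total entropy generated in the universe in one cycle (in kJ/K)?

T_C = 100 °F → (100 − 32) × 5/9 = 37.78 °C = 310.93 K.
W = η·Q_H = 0.488 × 442 = 215.7 kJ, so Q_C = Q_H − W = 226.3 kJ.
The hot reservoir loses entropy Q_H/T_H = 442/743.00 = 0.5949 kJ/K; the cold reservoir gains Q_C/T_C = 226.3/310.93 = 0.7278 kJ/K.
ΔS_univ = −Q_H/T_H + Q_C/T_C = 0.133 kJ/K (> 0, since η = 0.488 < η_Carnot = 0.582).

ΔS_univ ≈ 0.133 kJ/K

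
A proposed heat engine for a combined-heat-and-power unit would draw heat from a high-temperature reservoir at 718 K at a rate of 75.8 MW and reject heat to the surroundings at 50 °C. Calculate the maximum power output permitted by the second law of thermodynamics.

T_C = 50 °C → 50 + 273.15 = 323.15 K.
The upper bound on efficiency is η_max = 1 − T_C/T_H = 1 − 323.15/718.00 = 0.5499.
W_max = η_max · Q_H = 0.5499 × 75.8 = 41.7 MW.

Ẇ_max ≈ 41.7 MW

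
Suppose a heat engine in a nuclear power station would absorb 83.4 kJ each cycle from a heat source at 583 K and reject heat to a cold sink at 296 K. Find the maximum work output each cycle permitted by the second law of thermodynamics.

The upper bound on efficiency is η_max = 1 − T_C/T_H = 1 − 296.00/583.00 = 0.4923.
W_max = η_max · Q_H = 0.4923 × 83.4 = 41.1 kJ.

W_max ≈ 41.1 kJ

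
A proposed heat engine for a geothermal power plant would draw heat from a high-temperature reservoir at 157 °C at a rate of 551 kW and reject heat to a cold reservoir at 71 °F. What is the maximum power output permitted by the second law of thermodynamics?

T_H = 157 °C → 157 + 273.15 = 430.15 K.
T_C = 71 °F → (71 − 32) × 5/9 = 21.67 °C = 294.82 K.
The upper bound on efficiency is η_max = 1 − T_C/T_H = 1 − 294.82/430.15 = 0.3146.
W_max = η_max · Q_H = 0.3146 × 551 = 173.4 kW.

Ẇ_max ≈ 173.4 kW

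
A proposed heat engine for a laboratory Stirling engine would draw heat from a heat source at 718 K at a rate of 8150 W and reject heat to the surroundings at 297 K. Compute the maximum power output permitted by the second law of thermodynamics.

Ẇ_max ≈ 4780 W

The upper bound on efficiency is η_max = 1 − T_C/T_H = 1 − 297.00/718.00 = 0.5864.
W_max = η_max · Q_H = 0.5864 × 8150 = 4780 W.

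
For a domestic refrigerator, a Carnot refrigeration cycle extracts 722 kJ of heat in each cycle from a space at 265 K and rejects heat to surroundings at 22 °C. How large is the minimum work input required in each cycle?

W_in ≈ 82.14 kJ

T_H = 22 °C → 22 + 273.15 = 295.15 K.
COP_R = T_C/(T_H − T_C) = 265.00/30.15 = 8.7894.
W = Q_C/COP_R = 722/8.7894 = 82.14 kJ.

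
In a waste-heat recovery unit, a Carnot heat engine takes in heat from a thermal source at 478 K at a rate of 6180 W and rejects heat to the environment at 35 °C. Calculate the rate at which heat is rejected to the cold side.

T_C = 35 °C → 35 + 273.15 = 308.15 K.
Since the cycle is reversible, η = 1 − T_C/T_H = 1 − 308.15/478.00 = 0.3553.
For a reversible cycle Q_C/Q_H = T_C/T_H, so Q_C = 6180 × 308.15/478.00 = 3980 W.

Q̇_C ≈ 3980 W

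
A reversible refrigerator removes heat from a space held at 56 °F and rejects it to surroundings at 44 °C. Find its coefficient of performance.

T_H = 44 °C → 44 + 273.15 = 317.15 K.
T_C = 56 °F → (56 − 32) × 5/9 = 13.33 °C = 286.48 K.
For a reversible refrigerator, COP_R = T_C/(T_H − T_C) = 286.48/(317.15 − 286.48) = 9.342.

COP_R ≈ 9.342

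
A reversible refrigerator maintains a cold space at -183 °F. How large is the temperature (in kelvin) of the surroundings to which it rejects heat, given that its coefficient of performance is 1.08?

T_C = -183 °F → (-183 − 32) × 5/9 = -119.44 °C = 153.71 K.
COP_R = T_C/(T_H − T_C) ⇒ T_H = T_C·(1 + 1/COP_R) = 153.71 × (1 + 1/1.08) = 296.0 K.

T_H ≈ 296.0 K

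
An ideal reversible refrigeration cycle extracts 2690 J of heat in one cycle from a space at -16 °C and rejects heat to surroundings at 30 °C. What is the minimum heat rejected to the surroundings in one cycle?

T_H = 30 °C → 30 + 273.15 = 303.15 K.
T_C = -16 °C → -16 + 273.15 = 257.15 K.
For a reversible cycle Q_H/Q_C = T_H/T_C, so Q_H = Q_C·T_H/T_C = 2690 × 303.15/257.15 = 3171 J.

Q_H ≈ 3171 J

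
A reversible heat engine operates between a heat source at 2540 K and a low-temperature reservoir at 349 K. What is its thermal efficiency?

For a reversible engine, η = 1 − T_C/T_H = 1 − 349.00/2540.00 = 0.863.

η ≈ 0.863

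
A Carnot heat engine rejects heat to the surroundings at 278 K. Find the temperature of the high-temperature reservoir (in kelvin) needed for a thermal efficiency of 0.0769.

T_H ≈ 301 K

From η = 1 − T_C/T_H, solving for T_H gives T_H = T_C/(1 − η) = 278.00/(1 − 0.0769) = 301 K.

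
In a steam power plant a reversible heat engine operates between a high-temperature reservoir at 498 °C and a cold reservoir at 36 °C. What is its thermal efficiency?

η ≈ 0.5991

T_H = 498 °C → 498 + 273.15 = 771.15 K.
T_C = 36 °C → 36 + 273.15 = 309.15 K.
Carnot efficiency: η = 1 − T_C/T_H = 1 − 309.15/771.15 = 0.5991.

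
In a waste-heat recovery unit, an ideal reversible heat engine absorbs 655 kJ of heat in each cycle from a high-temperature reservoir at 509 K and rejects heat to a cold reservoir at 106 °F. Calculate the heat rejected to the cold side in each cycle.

T_C = 106 °F → (106 − 32) × 5/9 = 41.11 °C = 314.26 K.
The Carnot efficiency is η = 1 − T_C/T_H = 1 − 314.26/509.00 = 0.3826.
For a reversible cycle Q_C/Q_H = T_C/T_H, so Q_C = 655 × 314.26/509.00 = 404.4 kJ.

Q_C ≈ 404.4 kJ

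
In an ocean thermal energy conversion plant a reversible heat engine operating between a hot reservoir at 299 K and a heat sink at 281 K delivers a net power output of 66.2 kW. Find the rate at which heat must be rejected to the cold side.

Since the cycle is reversible, η = 1 − T_C/T_H = 1 − 281.00/299.00 = 0.0602.
Since Q_C/Q_H = T_C/T_H and Q_H = W/η, Q_C = W·T_C/(T_H − T_C) = 66.2 × 281.00/18.00 = 1030 kW.

Q̇_C ≈ 1030 kW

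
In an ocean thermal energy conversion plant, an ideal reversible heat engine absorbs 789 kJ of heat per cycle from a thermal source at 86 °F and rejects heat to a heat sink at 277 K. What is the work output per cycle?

T_H = 86 °F → (86 − 32) × 5/9 = 30.00 °C = 303.15 K.
The Carnot efficiency is η = 1 − T_C/T_H = 1 − 277.00/303.15 = 0.0863.
W = η·Q_H = 0.0863 × 789 = 68.1 kJ.

W ≈ 68.1 kJ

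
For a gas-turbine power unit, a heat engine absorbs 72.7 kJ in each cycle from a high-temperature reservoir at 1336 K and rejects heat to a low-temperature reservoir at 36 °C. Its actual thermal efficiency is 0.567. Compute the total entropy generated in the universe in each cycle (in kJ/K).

ΔS_univ ≈ 0.04741 kJ/K

T_C = 36 °C → 36 + 273.15 = 309.15 K.
W = η·Q_H = 0.567 × 72.7 = 41.22 kJ, so Q_C = Q_H − W = 31.48 kJ.
The hot reservoir loses entropy Q_H/T_H = 72.7/1336.00 = 0.05442 kJ/K; the cold reservoir gains Q_C/T_C = 31.48/309.15 = 0.1018 kJ/K.
ΔS_univ = −Q_H/T_H + Q_C/T_C = 0.04741 kJ/K (> 0, since η = 0.567 < η_Carnot = 0.769).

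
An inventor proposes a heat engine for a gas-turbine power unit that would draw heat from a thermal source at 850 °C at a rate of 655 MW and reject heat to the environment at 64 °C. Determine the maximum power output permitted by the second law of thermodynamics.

Ẇ_max ≈ 458 MW

T_H = 850 °C → 850 + 273.15 = 1123.15 K.
T_C = 64 °C → 64 + 273.15 = 337.15 K.
No engine can exceed the Carnot limit: η_max = 1 − T_C/T_H = 1 − 337.15/1123.15 = 0.6998.
W_max = η_max · Q_H = 0.6998 × 655 = 458 MW.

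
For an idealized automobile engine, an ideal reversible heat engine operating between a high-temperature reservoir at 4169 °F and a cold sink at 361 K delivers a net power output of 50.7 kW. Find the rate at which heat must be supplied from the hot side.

Q̇_H ≈ 59.0 kW

T_H = 4169 °F → (4169 − 32) × 5/9 = 2298.33 °C = 2571.48 K.
η_rev = 1 − T_C/T_H = 1 − 361.00/2571.48 = 0.8596.
Q_H = W/η = 50.7/0.8596 = 59.0 kW.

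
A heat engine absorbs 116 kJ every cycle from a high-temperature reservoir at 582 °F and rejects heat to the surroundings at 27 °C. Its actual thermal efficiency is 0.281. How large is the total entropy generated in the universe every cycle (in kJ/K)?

ΔS_univ ≈ 0.0774 kJ/K

T_H = 582 °F → (582 − 32) × 5/9 = 305.56 °C = 578.71 K.
T_C = 27 °C → 27 + 273.15 = 300.15 K.
W = η·Q_H = 0.281 × 116 = 32.60 kJ, so Q_C = Q_H − W = 83.40 kJ.
Entropy balance on the reservoirs: −Q_H/T_H = -0.2004 kJ/K, +Q_C/T_C = 0.2779 kJ/K.
ΔS_univ = −Q_H/T_H + Q_C/T_C = 0.0774 kJ/K (> 0, since η = 0.281 < η_Carnot = 0.481).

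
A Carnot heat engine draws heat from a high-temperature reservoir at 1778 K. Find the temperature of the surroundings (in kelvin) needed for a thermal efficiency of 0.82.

From η = 1 − T_C/T_H, T_C = T_H·(1 − η) = 1778.00 × (1 − 0.82) = 320 K.

T_C ≈ 320 K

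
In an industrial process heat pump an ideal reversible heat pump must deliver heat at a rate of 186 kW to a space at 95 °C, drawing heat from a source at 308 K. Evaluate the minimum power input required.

T_H = 95 °C → 95 + 273.15 = 368.15 K.
COP_HP = T_H/(T_H − T_C) = 368.15/60.15 = 6.1205.
W = Q_H/COP_HP = 186/6.1205 = 30.4 kW.

Ẇ_in ≈ 30.4 kW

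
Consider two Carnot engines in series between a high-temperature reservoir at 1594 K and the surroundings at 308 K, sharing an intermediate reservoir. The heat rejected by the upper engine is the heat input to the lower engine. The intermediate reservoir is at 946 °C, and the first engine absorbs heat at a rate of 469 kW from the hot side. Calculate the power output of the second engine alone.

Ẇ₂ ≈ 268 kW

T_m = 946 °C → 946 + 273.15 = 1219.15 K.
Heat entering the second stage: Q_m = Q_H·(T_m/T_H) = 469 × 1219.15/1594.00 = 359 kW.
Second-stage efficiency η₂ = 1 − T_C/T_m = 1 − 308.00/1219.15 = 0.7474, so W₂ = η₂·Q_m = 268 kW.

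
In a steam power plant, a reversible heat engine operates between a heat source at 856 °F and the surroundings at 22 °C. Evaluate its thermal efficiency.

η ≈ 0.596

T_H = 856 °F → (856 − 32) × 5/9 = 457.78 °C = 730.93 K.
T_C = 22 °C → 22 + 273.15 = 295.15 K.
η_rev = 1 − T_C/T_H = 1 − 295.15/730.93 = 0.596.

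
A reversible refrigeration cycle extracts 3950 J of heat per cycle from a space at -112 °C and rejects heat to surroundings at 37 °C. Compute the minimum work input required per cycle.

W_in ≈ 3652 J

T_H = 37 °C → 37 + 273.15 = 310.15 K.
T_C = -112 °C → -112 + 273.15 = 161.15 K.
The reversible coefficient of performance is COP_R = T_C/(T_H − T_C) = 161.15/149.00 = 1.0815.
W = Q_C/COP_R = 3950/1.0815 = 3652 J.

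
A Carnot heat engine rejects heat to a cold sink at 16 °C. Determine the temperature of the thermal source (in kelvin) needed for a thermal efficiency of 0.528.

T_C = 16 °C → 16 + 273.15 = 289.15 K.
From η = 1 − T_C/T_H, solving for T_H gives T_H = T_C/(1 − η) = 289.15/(1 − 0.528) = 612.6 K.

T_H ≈ 612.6 K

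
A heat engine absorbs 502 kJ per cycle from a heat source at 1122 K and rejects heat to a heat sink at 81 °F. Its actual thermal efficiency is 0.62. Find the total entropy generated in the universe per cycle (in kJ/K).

ΔS_univ ≈ 0.1877 kJ/K

T_C = 81 °F → (81 − 32) × 5/9 = 27.22 °C = 300.37 K.
W = η·Q_H = 0.62 × 502 = 311.2 kJ, so Q_C = Q_H − W = 190.8 kJ.
Entropy balance on the reservoirs: −Q_H/T_H = -0.4474 kJ/K, +Q_C/T_C = 0.6351 kJ/K.
ΔS_univ = −Q_H/T_H + Q_C/T_C = 0.1877 kJ/K (> 0, since η = 0.62 < η_Carnot = 0.732).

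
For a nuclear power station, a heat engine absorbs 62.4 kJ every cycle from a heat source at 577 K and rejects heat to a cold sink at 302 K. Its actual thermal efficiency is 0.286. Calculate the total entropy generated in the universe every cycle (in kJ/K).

ΔS_univ ≈ 0.03938 kJ/K

W = η·Q_H = 0.286 × 62.4 = 17.85 kJ, so Q_C = Q_H − W = 44.55 kJ.
Reservoir entropy changes: ΔS_H = −Q_H/T_H = −62.4/577.00 = -0.1081 kJ/K and ΔS_C = +Q_C/T_C = 44.55/302.00 = 0.1475 kJ/K.
ΔS_univ = −Q_H/T_H + Q_C/T_C = 0.03938 kJ/K (> 0, since η = 0.286 < η_Carnot = 0.477).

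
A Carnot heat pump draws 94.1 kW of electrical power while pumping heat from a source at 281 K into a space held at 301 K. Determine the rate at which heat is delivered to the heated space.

The Carnot heat-pump COP is COP_HP = T_H/(T_H − T_C) = 301.00/20.00 = 15.0500.
Q_H = COP_HP · W = 15.0500 × 94.1 = 1420 kW.

Q̇_H ≈ 1420 kW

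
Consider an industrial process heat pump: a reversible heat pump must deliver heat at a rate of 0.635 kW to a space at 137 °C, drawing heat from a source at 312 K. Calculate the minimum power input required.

Ẇ_in ≈ 0.152 kW

T_H = 137 °C → 137 + 273.15 = 410.15 K.
The Carnot heat-pump COP is COP_HP = T_H/(T_H − T_C) = 410.15/98.15 = 4.1788.
W = Q_H/COP_HP = 0.635/4.1788 = 0.152 kW.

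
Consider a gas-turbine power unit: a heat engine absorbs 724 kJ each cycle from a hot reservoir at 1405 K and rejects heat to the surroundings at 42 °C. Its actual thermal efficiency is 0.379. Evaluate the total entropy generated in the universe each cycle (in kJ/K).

ΔS_univ ≈ 0.911 kJ/K

T_C = 42 °C → 42 + 273.15 = 315.15 K.
W = η·Q_H = 0.379 × 724 = 274.4 kJ, so Q_C = Q_H − W = 449.6 kJ.
Entropy balance on the reservoirs: −Q_H/T_H = -0.5153 kJ/K, +Q_C/T_C = 1.427 kJ/K.
ΔS_univ = −Q_H/T_H + Q_C/T_C = 0.911 kJ/K (> 0, since η = 0.379 < η_Carnot = 0.776).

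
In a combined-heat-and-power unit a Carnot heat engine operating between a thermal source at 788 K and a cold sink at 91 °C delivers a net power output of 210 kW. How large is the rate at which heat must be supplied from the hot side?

T_C = 91 °C → 91 + 273.15 = 364.15 K.
η_rev = 1 − T_C/T_H = 1 − 364.15/788.00 = 0.5379.
Q_H = W/η = 210/0.5379 = 390 kW.

Q̇_H ≈ 390 kW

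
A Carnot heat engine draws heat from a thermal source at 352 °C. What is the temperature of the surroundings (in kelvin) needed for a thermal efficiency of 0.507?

T_H = 352 °C → 352 + 273.15 = 625.15 K.
From η = 1 − T_C/T_H, T_C = T_H·(1 − η) = 625.15 × (1 − 0.507) = 308 K.

T_C ≈ 308 K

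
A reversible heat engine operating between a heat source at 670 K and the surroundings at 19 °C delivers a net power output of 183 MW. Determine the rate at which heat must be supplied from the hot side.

Q̇_H ≈ 324 MW

T_C = 19 °C → 19 + 273.15 = 292.15 K.
Since the cycle is reversible, η = 1 − T_C/T_H = 1 − 292.15/670.00 = 0.5640.
Q_H = W/η = 183/0.5640 = 324 MW.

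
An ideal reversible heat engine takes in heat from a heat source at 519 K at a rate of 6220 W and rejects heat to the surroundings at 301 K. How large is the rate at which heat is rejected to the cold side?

Q̇_C ≈ 3610 W

The Carnot efficiency is η = 1 − T_C/T_H = 1 − 301.00/519.00 = 0.4200.
For a reversible cycle Q_C/Q_H = T_C/T_H, so Q_C = 6220 × 301.00/519.00 = 3610 W.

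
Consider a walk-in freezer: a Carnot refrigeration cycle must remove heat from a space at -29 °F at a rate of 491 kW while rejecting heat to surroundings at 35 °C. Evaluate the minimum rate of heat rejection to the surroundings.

T_H = 35 °C → 35 + 273.15 = 308.15 K.
T_C = -29 °F → (-29 − 32) × 5/9 = -33.89 °C = 239.26 K.
For a reversible cycle Q_H/Q_C = T_H/T_C, so Q_H = Q_C·T_H/T_C = 491 × 308.15/239.26 = 632 kW.

Q̇_H ≈ 632 kW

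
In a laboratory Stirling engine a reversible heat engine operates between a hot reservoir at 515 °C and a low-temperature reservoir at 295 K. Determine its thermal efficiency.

T_H = 515 °C → 515 + 273.15 = 788.15 K.
Since the cycle is reversible, η = 1 − T_C/T_H = 1 − 295.00/788.15 = 0.6257.

η ≈ 0.6257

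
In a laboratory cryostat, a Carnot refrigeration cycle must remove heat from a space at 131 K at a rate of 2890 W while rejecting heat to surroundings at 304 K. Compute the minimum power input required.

Ẇ_in ≈ 3820 W

For a reversible refrigerator, COP_R = T_C/(T_H − T_C) = 131.00/173.00 = 0.7572.
W = Q_C/COP_R = 2890/0.7572 = 3820 W.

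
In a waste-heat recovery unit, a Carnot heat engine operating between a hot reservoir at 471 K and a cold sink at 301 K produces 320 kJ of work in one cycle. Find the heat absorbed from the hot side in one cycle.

Q_H ≈ 887 kJ

The Carnot efficiency is η = 1 − T_C/T_H = 1 − 301.00/471.00 = 0.3609.
Q_H = W/η = 320/0.3609 = 887 kJ.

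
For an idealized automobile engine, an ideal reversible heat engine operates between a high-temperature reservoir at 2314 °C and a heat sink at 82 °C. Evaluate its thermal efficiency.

η ≈ 0.863

T_H = 2314 °C → 2314 + 273.15 = 2587.15 K.
T_C = 82 °C → 82 + 273.15 = 355.15 K.
The Carnot efficiency is η = 1 − T_C/T_H = 1 − 355.15/2587.15 = 0.863.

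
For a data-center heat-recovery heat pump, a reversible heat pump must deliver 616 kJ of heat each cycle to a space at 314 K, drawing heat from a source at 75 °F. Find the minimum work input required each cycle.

T_C = 75 °F → (75 − 32) × 5/9 = 23.89 °C = 297.04 K.
Reversible heating COP: COP_HP = T_H/(T_H − T_C) = 314.00/16.96 = 18.5129.
W = Q_H/COP_HP = 616/18.5129 = 33.27 kJ.

W_in ≈ 33.27 kJ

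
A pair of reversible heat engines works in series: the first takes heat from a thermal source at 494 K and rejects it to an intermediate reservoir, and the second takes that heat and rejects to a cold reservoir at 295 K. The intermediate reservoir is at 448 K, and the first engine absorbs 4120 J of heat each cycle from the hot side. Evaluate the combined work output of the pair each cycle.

W_total ≈ 1660 J

Two reversible stages in series are equivalent to a single Carnot engine between T_H and T_C, so η_total = 1 − T_C/T_H = 1 − 295.00/494.00 = 0.4028.
W_total = η_total · Q_H = 0.4028 × 4120 = 1660 J.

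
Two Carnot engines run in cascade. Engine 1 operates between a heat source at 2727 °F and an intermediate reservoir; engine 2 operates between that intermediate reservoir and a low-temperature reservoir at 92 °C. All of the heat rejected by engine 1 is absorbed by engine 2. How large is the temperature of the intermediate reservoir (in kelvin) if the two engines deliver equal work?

T_m ≈ 1068 K

T_H = 2727 °F → (2727 − 32) × 5/9 = 1497.22 °C = 1770.37 K.
T_C = 92 °C → 92 + 273.15 = 365.15 K.
For reversible stages Q_m = Q_H·(T_m/T_H). Setting W₁ = Q_H(1 − T_m/T_H) equal to W₂ = Q_m(1 − T_C/T_m) = Q_H·(T_m − T_C)/T_H gives T_H − T_m = T_m − T_C, so T_m = (T_H + T_C)/2 = (1770.37 + 365.15)/2 = 1068 K.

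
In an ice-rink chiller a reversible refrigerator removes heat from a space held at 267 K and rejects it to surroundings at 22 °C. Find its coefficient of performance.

COP_R ≈ 9.48

T_H = 22 °C → 22 + 273.15 = 295.15 K.
For a reversible refrigerator, COP_R = T_C/(T_H − T_C) = 267.00/(295.15 − 267.00) = 9.48.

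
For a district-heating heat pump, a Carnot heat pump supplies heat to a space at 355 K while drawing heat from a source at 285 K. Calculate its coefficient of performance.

Reversible heating COP: COP_HP = T_H/(T_H − T_C) = 355.00/(355.00 − 285.00) = 5.07.

COP_HP ≈ 5.07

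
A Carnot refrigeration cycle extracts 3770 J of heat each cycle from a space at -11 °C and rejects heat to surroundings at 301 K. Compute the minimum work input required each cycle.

T_C = -11 °C → -11 + 273.15 = 262.15 K.
Carnot COP: COP_R = T_C/(T_H − T_C) = 262.15/38.85 = 6.7477.
W = Q_C/COP_R = 3770/6.7477 = 559 J.

W_in ≈ 559 J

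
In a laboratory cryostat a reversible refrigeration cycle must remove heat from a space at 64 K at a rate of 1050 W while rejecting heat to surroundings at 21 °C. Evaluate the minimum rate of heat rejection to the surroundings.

Q̇_H ≈ 4830 W

T_H = 21 °C → 21 + 273.15 = 294.15 K.
For a reversible cycle Q_H/Q_C = T_H/T_C, so Q_H = Q_C·T_H/T_C = 1050 × 294.15/64.00 = 4830 W.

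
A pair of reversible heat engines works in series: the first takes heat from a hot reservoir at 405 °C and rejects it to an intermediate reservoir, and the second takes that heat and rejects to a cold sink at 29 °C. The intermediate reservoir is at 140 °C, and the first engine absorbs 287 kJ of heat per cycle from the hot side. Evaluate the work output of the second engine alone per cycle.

W₂ ≈ 46.98 kJ

T_H = 405 °C → 405 + 273.15 = 678.15 K.
T_C = 29 °C → 29 + 273.15 = 302.15 K.
T_m = 140 °C → 140 + 273.15 = 413.15 K.
Heat entering the second stage: Q_m = Q_H·(T_m/T_H) = 287 × 413.15/678.15 = 174.8 kJ.
Second-stage efficiency η₂ = 1 − T_C/T_m = 1 − 302.15/413.15 = 0.2687, so W₂ = η₂·Q_m = 46.98 kJ.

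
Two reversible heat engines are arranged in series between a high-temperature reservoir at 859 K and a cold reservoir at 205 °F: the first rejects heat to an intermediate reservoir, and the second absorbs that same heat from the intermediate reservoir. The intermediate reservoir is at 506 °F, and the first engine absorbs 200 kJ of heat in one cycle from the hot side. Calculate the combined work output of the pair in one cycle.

W_total ≈ 114 kJ

T_C = 205 °F → (205 − 32) × 5/9 = 96.11 °C = 369.26 K.
Two reversible stages in series are equivalent to a single Carnot engine between T_H and T_C, so η_total = 1 − T_C/T_H = 1 − 369.26/859.00 = 0.5701.
W_total = η_total · Q_H = 0.5701 × 200 = 114 kJ.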